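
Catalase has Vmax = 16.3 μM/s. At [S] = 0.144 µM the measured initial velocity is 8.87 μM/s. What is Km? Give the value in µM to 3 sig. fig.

v/Vmax = 8.87/16.3 = 0.5442 = [S]/(Km+[S]).
So Km + [S] = [S]/0.5442 = 0.2646 µM, giving Km = 0.2646 − 0.144 = 0.121 µM.

0.121 µM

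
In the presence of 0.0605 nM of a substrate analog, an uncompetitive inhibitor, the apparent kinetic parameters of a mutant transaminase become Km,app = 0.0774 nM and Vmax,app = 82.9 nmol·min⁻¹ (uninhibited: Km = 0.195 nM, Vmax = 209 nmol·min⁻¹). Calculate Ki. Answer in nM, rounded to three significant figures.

0.0398 nM

Uncompetitive: Vmax,app = Vmax/α (and Km,app = Km/α) with α = 1 + [I]/Ki.
α = Vmax/Vmax,app = 209/82.9 = 2.521.
Ki = [I]/(α − 1) = 0.0605/1.521 = 0.0398 nM.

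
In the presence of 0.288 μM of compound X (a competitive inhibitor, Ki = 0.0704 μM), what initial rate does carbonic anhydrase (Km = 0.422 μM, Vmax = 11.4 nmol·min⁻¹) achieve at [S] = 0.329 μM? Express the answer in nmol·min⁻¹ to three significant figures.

α = 1 + [I]/Ki = 1 + 0.288/0.0704 = 5.091.
For a competitive inhibitor, Vmax is unchanged and the apparent Km becomes α·Km: Km,app = 2.15 μM, Vmax,app = 11.4 nmol·min⁻¹.
v = Vmax,app·[S]/(Km,app + [S]) = 11.4 × 0.329/(2.15 + 0.329) = 1.51 nmol·min⁻¹.

1.51 nmol·min⁻¹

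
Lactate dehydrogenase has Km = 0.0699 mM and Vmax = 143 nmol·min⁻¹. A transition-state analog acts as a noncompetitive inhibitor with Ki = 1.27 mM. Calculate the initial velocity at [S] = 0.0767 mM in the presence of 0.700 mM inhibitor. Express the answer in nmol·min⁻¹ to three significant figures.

With α = 1 + [I]/Ki = 1 + 0.700/1.27 = 1.551, the noncompetitive rate law is v = (Vmax/α)·[S] / (Km + [S]).
v = (143/1.551)×0.0767 / (0.0699 + 0.0767) = 7.071/0.1466 = 48.2 nmol·min⁻¹.

48.2 nmol·min⁻¹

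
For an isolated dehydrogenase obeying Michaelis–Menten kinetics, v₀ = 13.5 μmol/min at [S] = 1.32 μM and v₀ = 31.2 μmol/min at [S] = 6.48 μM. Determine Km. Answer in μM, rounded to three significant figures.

3.27 μM

In reciprocal form, 1/v = (Km/Vmax)·(1/[S]) + 1/Vmax. The two points give (1/[S], 1/v) = (0.7576, 0.07407) and (0.1543, 0.03205).
Slope = (0.07407 − 0.03205)/(0.7576 − 0.1543) = 0.06966; intercept = 0.07407 − 0.06966×0.7576 = 0.02130.
Vmax = 1/intercept = 46.9 μmol/min; Km = slope × Vmax = 0.06966 × 46.9 = 3.27 μM.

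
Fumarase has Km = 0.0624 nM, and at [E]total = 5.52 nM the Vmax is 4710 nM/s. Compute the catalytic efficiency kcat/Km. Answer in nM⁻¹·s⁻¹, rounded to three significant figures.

kcat = Vmax/[E]total = 4710/5.52 = 853 s⁻¹.
kcat/Km = 853/0.0624 = 13700 nM⁻¹·s⁻¹.

13700 nM⁻¹·s⁻¹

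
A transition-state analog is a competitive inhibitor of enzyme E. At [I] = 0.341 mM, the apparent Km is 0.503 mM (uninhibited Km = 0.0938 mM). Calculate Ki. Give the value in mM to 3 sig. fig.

Competitive: Km,app = α·Km with α = 1 + [I]/Ki.
α = Km,app/Km = 0.503/0.0938 = 5.362.
Since α = 1 + [I]/Ki, [I]/Ki = 5.362 − 1 = 4.362 and Ki = 0.341/4.362 = 0.0782 mM.

0.0782 mM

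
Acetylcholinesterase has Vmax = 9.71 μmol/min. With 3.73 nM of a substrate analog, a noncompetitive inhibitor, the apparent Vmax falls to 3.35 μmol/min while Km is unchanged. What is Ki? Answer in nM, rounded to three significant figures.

Noncompetitive: Vmax,app = Vmax/α with α = 1 + [I]/Ki.
α = Vmax/Vmax,app = 9.71/3.35 = 2.899.
Since α = 1 + [I]/Ki, [I]/Ki = 2.899 − 1 = 1.899 and Ki = 3.73/1.899 = 1.96 nM.

1.96 nM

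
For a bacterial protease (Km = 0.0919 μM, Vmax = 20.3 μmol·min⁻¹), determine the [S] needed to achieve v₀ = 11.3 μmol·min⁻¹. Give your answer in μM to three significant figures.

Rearranging v = Vmax[S]/(Km+[S]) gives [S] = Km·v/(Vmax − v).
[S] = 0.0919 × 11.3 / (20.3 − 11.3) = 1.038/9.000 = 0.115 μM.

0.115 μM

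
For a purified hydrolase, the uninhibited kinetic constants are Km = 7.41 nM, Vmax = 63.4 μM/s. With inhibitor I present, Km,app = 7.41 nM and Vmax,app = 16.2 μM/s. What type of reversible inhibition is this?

Vmax decreases (63.4 → 16.2 μM/s) while Km is unchanged — pure noncompetitive inhibition.

noncompetitive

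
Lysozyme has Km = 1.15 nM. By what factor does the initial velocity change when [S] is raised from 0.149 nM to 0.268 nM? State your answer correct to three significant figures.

Since Vmax cancels, v₂/v₁ = [S]₂(Km+[S]₁) / [S]₁(Km+[S]₂).
= 0.268×(1.15+0.149) / (0.149×(1.15+0.268)) = 0.3481/0.2113 = 1.65.

1.65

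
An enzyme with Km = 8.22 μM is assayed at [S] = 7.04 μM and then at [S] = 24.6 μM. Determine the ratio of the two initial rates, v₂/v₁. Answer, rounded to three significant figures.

1.62

The fractional saturations are [S]/(Km+[S]) = 7.04/15.26 = 0.4613 and 24.6/32.82 = 0.7495.
v₂/v₁ is just their ratio: 0.7495/0.4613 = 1.62.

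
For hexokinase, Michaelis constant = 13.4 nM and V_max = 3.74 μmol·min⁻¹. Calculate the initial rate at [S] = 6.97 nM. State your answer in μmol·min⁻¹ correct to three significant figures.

1.28 μmol·min⁻¹

v = Vmax·[S]/(Km + [S]) = 3.74 × 6.97 / (13.4 + 6.97)
  = 26.07 / 20.37 = 1.28 μmol·min⁻¹.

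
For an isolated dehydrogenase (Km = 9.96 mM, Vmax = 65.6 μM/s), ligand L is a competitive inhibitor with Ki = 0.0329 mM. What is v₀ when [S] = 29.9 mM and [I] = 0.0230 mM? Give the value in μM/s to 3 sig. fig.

With α = 1 + [I]/Ki = 1 + 0.0230/0.0329 = 1.699, the competitive rate law is v = Vmax[S] / (αKm + [S]).
v = 65.6×29.9 / (1.699×9.96 + 29.9) = 1961/46.82 = 41.9 μM/s.

41.9 μM/s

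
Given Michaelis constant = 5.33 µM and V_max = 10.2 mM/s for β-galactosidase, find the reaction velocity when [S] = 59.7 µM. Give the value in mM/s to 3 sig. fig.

v = Vmax·[S]/(Km + [S]) = 10.2 × 59.7 / (5.33 + 59.7)
  = 608.9 / 65.03 = 9.36 mM/s.

9.36 mM/s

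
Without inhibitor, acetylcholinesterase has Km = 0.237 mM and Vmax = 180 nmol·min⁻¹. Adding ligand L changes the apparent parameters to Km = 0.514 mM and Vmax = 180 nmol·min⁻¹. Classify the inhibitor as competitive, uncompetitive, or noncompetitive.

competitive

Km increases (0.237 → 0.514 mM) while Vmax is unchanged — the hallmark of competitive inhibition.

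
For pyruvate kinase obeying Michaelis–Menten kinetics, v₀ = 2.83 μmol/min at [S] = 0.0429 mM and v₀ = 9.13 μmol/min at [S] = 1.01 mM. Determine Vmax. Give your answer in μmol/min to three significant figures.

In reciprocal form, 1/v = (Km/Vmax)·(1/[S]) + 1/Vmax. The two points give (1/[S], 1/v) = (23.31, 0.3534) and (0.9901, 0.1095).
Slope = (0.3534 − 0.1095)/(23.31 − 0.9901) = 0.01092; intercept = 0.3534 − 0.01092×23.31 = 0.09871.
Vmax = 1/intercept = 10.1 μmol/min; Km = slope × Vmax = 0.01092 × 10.1 = 0.111 mM.

10.1 μmol/min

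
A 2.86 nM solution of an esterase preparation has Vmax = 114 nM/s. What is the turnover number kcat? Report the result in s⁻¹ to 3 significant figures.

kcat = Vmax/[E]total = 114 nM/s / 2.86 nM = 39.9 s⁻¹.

39.9 s⁻¹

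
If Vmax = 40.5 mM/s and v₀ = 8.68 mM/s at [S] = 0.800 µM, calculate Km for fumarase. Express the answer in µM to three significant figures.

v/Vmax = 8.68/40.5 = 0.2143 = [S]/(Km+[S]).
So Km + [S] = [S]/0.2143 = 3.733 µM, giving Km = 3.733 − 0.800 = 2.93 µM.

2.93 µM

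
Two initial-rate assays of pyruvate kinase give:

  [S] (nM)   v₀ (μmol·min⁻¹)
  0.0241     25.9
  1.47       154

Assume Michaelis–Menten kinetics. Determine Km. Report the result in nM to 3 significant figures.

0.132 nM

From v = Vmax[S]/(Km+[S]), each point gives Vmax = v(Km+[S])/[S].
Equating: 25.9(Km+0.0241)/0.0241 = 154(Km+1.47)/1.47.
1075·Km + 25.9 = 104.8·Km + 154, so (1075 − 104.8)·Km = 154 − 25.9.
Km = 128.1/969.9 = 0.132 nM; then Vmax = 25.9(0.132+0.0241)/0.0241 = 168 μmol·min⁻¹.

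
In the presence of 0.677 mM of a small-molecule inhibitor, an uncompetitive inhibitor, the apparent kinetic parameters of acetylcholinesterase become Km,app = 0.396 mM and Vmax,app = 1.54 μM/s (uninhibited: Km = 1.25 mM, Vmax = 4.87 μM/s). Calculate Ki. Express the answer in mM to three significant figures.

0.313 mM

Uncompetitive: Vmax,app = Vmax/α (and Km,app = Km/α) with α = 1 + [I]/Ki.
α = Vmax/Vmax,app = 4.87/1.54 = 3.162.
Ki = [I]/(α − 1) = 0.677/2.162 = 0.313 mM.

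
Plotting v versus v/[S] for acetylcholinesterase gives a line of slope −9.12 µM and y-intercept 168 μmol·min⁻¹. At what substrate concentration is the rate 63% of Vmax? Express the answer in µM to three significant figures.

15.5 µM

The Eadie–Hofstee slope gives Km = 9.12 µM (slope = −Km).
v/Vmax = [S]/(Km+[S]) = 0.63 ⇒ [S] = Km·0.63/(1−0.63) = 9.12 × 1.703 = 15.5 µM.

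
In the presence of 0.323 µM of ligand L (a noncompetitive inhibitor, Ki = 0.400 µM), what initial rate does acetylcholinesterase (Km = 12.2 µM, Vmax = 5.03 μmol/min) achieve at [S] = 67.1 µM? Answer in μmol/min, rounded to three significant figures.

2.35 μmol/min

With α = 1 + [I]/Ki = 1 + 0.323/0.400 = 1.808, the noncompetitive rate law is v = (Vmax/α)·[S] / (Km + [S]).
v = (5.03/1.808)×67.1 / (12.2 + 67.1) = 186.7/79.30 = 2.35 μmol/min.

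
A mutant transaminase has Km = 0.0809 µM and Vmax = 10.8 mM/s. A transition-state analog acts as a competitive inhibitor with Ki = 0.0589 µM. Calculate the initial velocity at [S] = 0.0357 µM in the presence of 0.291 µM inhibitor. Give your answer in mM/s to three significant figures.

0.747 mM/s

With α = 1 + [I]/Ki = 1 + 0.291/0.0589 = 5.941, the competitive rate law is v = Vmax[S] / (αKm + [S]).
v = 10.8×0.0357 / (5.941×0.0809 + 0.0357) = 0.3856/0.5163 = 0.747 mM/s.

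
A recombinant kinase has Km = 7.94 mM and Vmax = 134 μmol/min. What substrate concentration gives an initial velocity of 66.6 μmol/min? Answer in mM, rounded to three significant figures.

The required fractional saturation is v/Vmax = 66.6/134 = 0.4970.
Then [S]/(Km+[S]) = 0.4970 ⇒ [S] = 7.94 × 0.4970/(1 − 0.4970) = 7.85 mM.

7.85 mM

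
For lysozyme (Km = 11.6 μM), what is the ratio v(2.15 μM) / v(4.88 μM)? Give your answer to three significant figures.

The fractional saturations are [S]/(Km+[S]) = 4.88/16.48 = 0.2961 and 2.15/13.75 = 0.1564.
v₂/v₁ is just their ratio: 0.1564/0.2961 = 0.528.

0.528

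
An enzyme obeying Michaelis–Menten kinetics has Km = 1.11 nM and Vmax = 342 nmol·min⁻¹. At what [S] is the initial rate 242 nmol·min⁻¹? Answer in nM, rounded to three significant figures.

2.69 nM

Rearranging v = Vmax[S]/(Km+[S]) gives [S] = Km·v/(Vmax − v).
[S] = 1.11 × 242 / (342 − 242) = 268.6/100.0 = 2.69 nM.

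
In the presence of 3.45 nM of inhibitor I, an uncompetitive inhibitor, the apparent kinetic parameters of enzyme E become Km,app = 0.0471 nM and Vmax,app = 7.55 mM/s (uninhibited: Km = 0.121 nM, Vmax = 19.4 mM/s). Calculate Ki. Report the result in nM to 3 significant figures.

2.20 nM

Uncompetitive: Vmax,app = Vmax/α (and Km,app = Km/α) with α = 1 + [I]/Ki.
α = Vmax/Vmax,app = 19.4/7.55 = 2.570.
Ki = [I]/(α − 1) = 3.45/1.570 = 2.20 nM.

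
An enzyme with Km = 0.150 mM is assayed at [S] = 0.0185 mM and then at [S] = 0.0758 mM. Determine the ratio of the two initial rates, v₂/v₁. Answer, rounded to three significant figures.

Since Vmax cancels, v₂/v₁ = [S]₂(Km+[S]₁) / [S]₁(Km+[S]₂).
= 0.0758×(0.150+0.0185) / (0.0185×(0.150+0.0758)) = 0.01277/0.004177 = 3.06.

3.06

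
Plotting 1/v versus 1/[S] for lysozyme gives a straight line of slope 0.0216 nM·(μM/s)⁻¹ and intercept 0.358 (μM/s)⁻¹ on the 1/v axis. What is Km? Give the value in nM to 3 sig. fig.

y-intercept = 1/Vmax ⇒ Vmax = 2.79 μM/s; slope = Km/Vmax ⇒ Km = slope × Vmax.
Km = 0.0216 × 2.79 = 0.0603 nM.

0.0603 nM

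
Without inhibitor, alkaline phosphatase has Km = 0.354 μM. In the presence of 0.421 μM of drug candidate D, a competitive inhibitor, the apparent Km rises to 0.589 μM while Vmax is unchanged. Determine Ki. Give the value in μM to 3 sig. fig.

Competitive: Km,app = α·Km with α = 1 + [I]/Ki.
α = Km,app/Km = 0.589/0.354 = 1.664.
Since α = 1 + [I]/Ki, [I]/Ki = 1.664 − 1 = 0.6638 and Ki = 0.421/0.6638 = 0.634 μM.

0.634 μM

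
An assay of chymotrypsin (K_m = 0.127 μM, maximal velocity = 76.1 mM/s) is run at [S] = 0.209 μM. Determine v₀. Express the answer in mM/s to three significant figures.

[S]/(Km+[S]) = 0.209/0.3360 = 0.6220, the fractional saturation.
v = 0.6220 × Vmax = 0.6220 × 76.1 = 47.3 mM/s.

47.3 mM/s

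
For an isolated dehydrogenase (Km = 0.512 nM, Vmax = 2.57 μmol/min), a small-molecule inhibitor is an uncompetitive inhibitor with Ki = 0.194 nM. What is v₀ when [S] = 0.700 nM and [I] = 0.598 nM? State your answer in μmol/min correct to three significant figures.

0.534 μmol/min

With α = 1 + [I]/Ki = 1 + 0.598/0.194 = 4.082, the uncompetitive rate law is v = (Vmax/α)·[S] / (Km/α + [S]).
v = (2.57/4.082)×0.700 / (0.512/4.082 + 0.700) = 0.4407/0.8254 = 0.534 μmol/min.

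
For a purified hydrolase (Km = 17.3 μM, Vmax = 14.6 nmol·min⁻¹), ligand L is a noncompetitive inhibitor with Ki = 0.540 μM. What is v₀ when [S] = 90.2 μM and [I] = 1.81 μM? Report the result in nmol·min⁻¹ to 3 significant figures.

2.81 nmol·min⁻¹

α = 1 + [I]/Ki = 1 + 1.81/0.540 = 4.352.
For a noncompetitive inhibitor, Vmax is reduced to Vmax/α while Km is unchanged: Km,app = 17.3 μM, Vmax,app = 3.35 nmol·min⁻¹.
v = Vmax,app·[S]/(Km,app + [S]) = 3.35 × 90.2/(17.3 + 90.2) = 2.81 nmol·min⁻¹.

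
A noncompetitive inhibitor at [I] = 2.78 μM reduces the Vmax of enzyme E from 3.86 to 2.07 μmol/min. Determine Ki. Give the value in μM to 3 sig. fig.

Noncompetitive: Vmax,app = Vmax/α with α = 1 + [I]/Ki.
α = Vmax/Vmax,app = 3.86/2.07 = 1.865.
Ki = [I]/(α − 1) = 2.78/0.8647 = 3.21 μM.

3.21 μM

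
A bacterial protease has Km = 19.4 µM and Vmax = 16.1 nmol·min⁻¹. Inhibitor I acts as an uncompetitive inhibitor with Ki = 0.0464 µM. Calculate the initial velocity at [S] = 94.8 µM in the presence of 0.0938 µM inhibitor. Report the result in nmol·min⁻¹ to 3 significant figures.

4.99 nmol·min⁻¹

With α = 1 + [I]/Ki = 1 + 0.0938/0.0464 = 3.022, the uncompetitive rate law is v = (Vmax/α)·[S] / (Km/α + [S]).
v = (16.1/3.022)×94.8 / (19.4/3.022 + 94.8) = 505.1/101.2 = 4.99 nmol·min⁻¹.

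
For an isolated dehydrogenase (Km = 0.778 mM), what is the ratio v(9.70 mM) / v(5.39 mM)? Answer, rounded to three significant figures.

Since Vmax cancels, v₂/v₁ = [S]₂(Km+[S]₁) / [S]₁(Km+[S]₂).
= 9.70×(0.778+5.39) / (5.39×(0.778+9.70)) = 59.83/56.48 = 1.06.

1.06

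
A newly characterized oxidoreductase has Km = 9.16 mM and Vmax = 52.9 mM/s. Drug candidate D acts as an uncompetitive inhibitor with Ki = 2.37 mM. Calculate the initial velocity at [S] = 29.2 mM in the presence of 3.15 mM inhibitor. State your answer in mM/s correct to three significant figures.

20.0 mM/s

With α = 1 + [I]/Ki = 1 + 3.15/2.37 = 2.329, the uncompetitive rate law is v = (Vmax/α)·[S] / (Km/α + [S]).
v = (52.9/2.329)×29.2 / (9.16/2.329 + 29.2) = 663.2/33.13 = 20.0 mM/s.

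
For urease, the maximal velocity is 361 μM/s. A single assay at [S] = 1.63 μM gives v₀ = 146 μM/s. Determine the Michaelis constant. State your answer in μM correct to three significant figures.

From v = Vmax[S]/(Km+[S]), Km = [S](Vmax − v)/v.
Km = 1.63 × (361 − 146) / 146 = 350.4/146 = 2.40 μM.

2.40 μM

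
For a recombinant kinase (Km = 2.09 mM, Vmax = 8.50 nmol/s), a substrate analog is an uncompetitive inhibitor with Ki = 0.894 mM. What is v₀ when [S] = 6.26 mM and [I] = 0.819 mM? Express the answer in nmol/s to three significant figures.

With α = 1 + [I]/Ki = 1 + 0.819/0.894 = 1.916, the uncompetitive rate law is v = (Vmax/α)·[S] / (Km/α + [S]).
v = (8.50/1.916)×6.26 / (2.09/1.916 + 6.26) = 27.77/7.351 = 3.78 nmol/s.

3.78 nmol/s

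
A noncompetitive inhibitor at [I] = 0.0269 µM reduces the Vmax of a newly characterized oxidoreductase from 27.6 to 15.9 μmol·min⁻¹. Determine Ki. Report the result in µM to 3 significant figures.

Noncompetitive: Vmax,app = Vmax/α with α = 1 + [I]/Ki.
α = Vmax/Vmax,app = 27.6/15.9 = 1.736.
Ki = [I]/(α − 1) = 0.0269/0.7358 = 0.0366 µM.

0.0366 µM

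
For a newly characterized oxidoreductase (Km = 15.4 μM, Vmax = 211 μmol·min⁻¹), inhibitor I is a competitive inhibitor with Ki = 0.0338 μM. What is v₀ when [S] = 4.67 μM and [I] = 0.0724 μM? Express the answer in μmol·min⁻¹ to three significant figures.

18.6 μmol·min⁻¹

With α = 1 + [I]/Ki = 1 + 0.0724/0.0338 = 3.142, the competitive rate law is v = Vmax[S] / (αKm + [S]).
v = 211×4.67 / (3.142×15.4 + 4.67) = 985.4/53.06 = 18.6 μmol·min⁻¹.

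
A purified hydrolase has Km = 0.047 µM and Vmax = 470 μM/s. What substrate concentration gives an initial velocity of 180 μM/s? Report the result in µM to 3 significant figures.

Rearranging v = Vmax[S]/(Km+[S]) gives [S] = Km·v/(Vmax − v).
[S] = 0.047 × 180 / (470 − 180) = 8.460/290.0 = 0.0292 µM.

0.0292 µM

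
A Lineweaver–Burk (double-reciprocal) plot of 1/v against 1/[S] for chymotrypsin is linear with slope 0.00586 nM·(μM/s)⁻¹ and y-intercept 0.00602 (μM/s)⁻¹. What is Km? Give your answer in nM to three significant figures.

y-intercept = 1/Vmax ⇒ Vmax = 166 μM/s; slope = Km/Vmax ⇒ Km = slope × Vmax.
Km = 0.00586 × 166 = 0.973 nM.

0.973 nM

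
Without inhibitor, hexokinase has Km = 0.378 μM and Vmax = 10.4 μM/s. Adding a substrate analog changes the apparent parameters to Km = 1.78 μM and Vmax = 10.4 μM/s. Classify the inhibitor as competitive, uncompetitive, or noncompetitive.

Km increases (0.378 → 1.78 μM) while Vmax is unchanged — the hallmark of competitive inhibition.

competitive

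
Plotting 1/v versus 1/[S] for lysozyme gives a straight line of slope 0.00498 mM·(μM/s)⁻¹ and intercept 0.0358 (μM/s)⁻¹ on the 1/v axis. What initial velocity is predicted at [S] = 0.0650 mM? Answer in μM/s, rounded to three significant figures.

8.90 μM/s

The y-intercept is 1/Vmax, so Vmax = 1/0.0358 = 27.9 μM/s.
The slope is Km/Vmax, so Km = 0.00498 × 27.9 = 0.139 mM.
Then v = 27.9 × 0.0650/(0.139 + 0.0650) = 8.90 μM/s.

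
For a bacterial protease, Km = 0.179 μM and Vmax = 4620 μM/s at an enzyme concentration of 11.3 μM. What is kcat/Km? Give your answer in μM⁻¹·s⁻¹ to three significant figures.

2280 μM⁻¹·s⁻¹

kcat = Vmax/[E]total = 4620/11.3 = 409 s⁻¹.
kcat/Km = 409/0.179 = 2280 μM⁻¹·s⁻¹.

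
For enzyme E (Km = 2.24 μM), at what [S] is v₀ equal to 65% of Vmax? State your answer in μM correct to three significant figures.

4.16 μM

v/Vmax = [S]/(Km+[S]) = 0.65, so [S] = Km·0.65/(1 − 0.65) = 2.24 × 1.857.
[S] = 4.16 μM.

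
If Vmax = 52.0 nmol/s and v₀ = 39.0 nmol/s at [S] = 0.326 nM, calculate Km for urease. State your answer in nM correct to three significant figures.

0.109 nM

From v = Vmax[S]/(Km+[S]), Km = [S](Vmax − v)/v.
Km = 0.326 × (52.0 − 39.0) / 39.0 = 4.238/39.0 = 0.109 nM.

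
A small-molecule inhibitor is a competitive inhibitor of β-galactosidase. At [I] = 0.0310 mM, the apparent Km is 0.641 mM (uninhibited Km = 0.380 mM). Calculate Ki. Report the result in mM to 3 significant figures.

0.0451 mM

Competitive: Km,app = α·Km with α = 1 + [I]/Ki.
α = Km,app/Km = 0.641/0.380 = 1.687.
Ki = [I]/(α − 1) = 0.0310/0.6868 = 0.0451 mM.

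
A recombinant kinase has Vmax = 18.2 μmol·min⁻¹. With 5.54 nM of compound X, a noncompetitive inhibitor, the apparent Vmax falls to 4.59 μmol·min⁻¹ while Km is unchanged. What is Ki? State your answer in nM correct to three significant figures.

1.87 nM

Noncompetitive: Vmax,app = Vmax/α with α = 1 + [I]/Ki.
α = Vmax/Vmax,app = 18.2/4.59 = 3.965.
Since α = 1 + [I]/Ki, [I]/Ki = 3.965 − 1 = 2.965 and Ki = 5.54/2.965 = 1.87 nM.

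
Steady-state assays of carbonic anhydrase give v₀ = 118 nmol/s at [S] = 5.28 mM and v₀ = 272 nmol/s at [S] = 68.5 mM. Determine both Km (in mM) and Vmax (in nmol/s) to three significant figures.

From v = Vmax[S]/(Km+[S]), each point gives Vmax = v(Km+[S])/[S].
Equating: 118(Km+5.28)/5.28 = 272(Km+68.5)/68.5.
22.35·Km + 118 = 3.971·Km + 272, so (22.35 − 3.971)·Km = 272 − 118.
Km = 154.0/18.38 = 8.38 mM; then Vmax = 118(8.38+5.28)/5.28 = 305 nmol/s.

Km = 8.38 mM; Vmax = 305 nmol/s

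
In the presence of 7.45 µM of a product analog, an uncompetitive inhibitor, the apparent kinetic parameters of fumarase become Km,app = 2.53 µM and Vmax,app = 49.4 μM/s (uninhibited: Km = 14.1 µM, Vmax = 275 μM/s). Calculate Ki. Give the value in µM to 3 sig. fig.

Uncompetitive: Vmax,app = Vmax/α (and Km,app = Km/α) with α = 1 + [I]/Ki.
α = Vmax/Vmax,app = 275/49.4 = 5.567.
Since α = 1 + [I]/Ki, [I]/Ki = 5.567 − 1 = 4.567 and Ki = 7.45/4.567 = 1.63 µM.

1.63 µM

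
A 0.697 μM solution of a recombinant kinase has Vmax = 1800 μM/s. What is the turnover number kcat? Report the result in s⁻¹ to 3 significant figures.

2580 s⁻¹

kcat = Vmax/[E]total = 1800 μM/s / 0.697 μM = 2580 s⁻¹.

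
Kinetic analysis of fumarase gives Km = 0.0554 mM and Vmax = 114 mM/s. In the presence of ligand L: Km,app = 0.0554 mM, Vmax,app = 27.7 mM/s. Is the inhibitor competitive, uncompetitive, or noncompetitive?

Vmax decreases (114 → 27.7 mM/s) while Km is unchanged — pure noncompetitive inhibition.

noncompetitive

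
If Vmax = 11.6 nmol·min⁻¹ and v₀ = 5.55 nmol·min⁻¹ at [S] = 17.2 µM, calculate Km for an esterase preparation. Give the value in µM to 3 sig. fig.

v/Vmax = 5.55/11.6 = 0.4784 = [S]/(Km+[S]).
So Km + [S] = [S]/0.4784 = 35.95 µM, giving Km = 35.95 − 17.2 = 18.7 µM.

18.7 µM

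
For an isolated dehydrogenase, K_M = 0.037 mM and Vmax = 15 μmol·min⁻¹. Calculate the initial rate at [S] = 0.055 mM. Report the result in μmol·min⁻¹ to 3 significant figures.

v = Vmax·[S]/(Km + [S]) = 15 × 0.055 / (0.037 + 0.055)
  = 0.8250 / 0.09200 = 8.97 μmol·min⁻¹.

8.97 μmol·min⁻¹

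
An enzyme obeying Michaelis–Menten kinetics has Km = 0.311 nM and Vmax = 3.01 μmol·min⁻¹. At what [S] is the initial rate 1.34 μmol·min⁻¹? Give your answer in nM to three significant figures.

0.250 nM

Rearranging v = Vmax[S]/(Km+[S]) gives [S] = Km·v/(Vmax − v).
[S] = 0.311 × 1.34 / (3.01 − 1.34) = 0.4167/1.670 = 0.250 nM.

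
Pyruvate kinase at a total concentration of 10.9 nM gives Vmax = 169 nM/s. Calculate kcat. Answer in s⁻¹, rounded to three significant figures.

kcat = Vmax/[E]total = 169 nM/s / 10.9 nM = 15.5 s⁻¹.

15.5 s⁻¹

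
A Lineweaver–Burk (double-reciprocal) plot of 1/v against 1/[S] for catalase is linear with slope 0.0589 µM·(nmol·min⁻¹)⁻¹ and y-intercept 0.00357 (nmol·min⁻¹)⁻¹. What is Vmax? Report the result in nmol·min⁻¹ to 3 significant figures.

The y-intercept of a Lineweaver–Burk plot equals 1/Vmax, so Vmax = 1/0.00357 = 280 nmol·min⁻¹.

280 nmol·min⁻¹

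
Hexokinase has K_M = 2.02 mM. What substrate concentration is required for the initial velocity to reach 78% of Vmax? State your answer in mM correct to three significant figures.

v/Vmax = [S]/(Km+[S]) = 0.78, so [S] = Km·0.78/(1 − 0.78) = 2.02 × 3.545.
[S] = 7.16 mM.

7.16 mM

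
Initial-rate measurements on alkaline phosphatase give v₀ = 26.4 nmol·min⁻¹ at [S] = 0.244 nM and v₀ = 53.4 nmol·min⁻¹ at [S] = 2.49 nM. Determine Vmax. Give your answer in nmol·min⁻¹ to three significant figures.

From v = Vmax[S]/(Km+[S]), each point gives Vmax = v(Km+[S])/[S].
Equating: 26.4(Km+0.244)/0.244 = 53.4(Km+2.49)/2.49.
108.2·Km + 26.4 = 21.45·Km + 53.4, so (108.2 − 21.45)·Km = 53.4 − 26.4.
Km = 27.00/86.75 = 0.311 nM; then Vmax = 26.4(0.311+0.244)/0.244 = 60.1 nmol·min⁻¹.

60.1 nmol·min⁻¹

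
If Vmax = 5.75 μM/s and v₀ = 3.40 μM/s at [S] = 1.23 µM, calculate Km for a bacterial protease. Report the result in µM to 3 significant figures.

0.850 µM

From v = Vmax[S]/(Km+[S]), Km = [S](Vmax − v)/v.
Km = 1.23 × (5.75 − 3.40) / 3.40 = 2.890/3.40 = 0.850 µM.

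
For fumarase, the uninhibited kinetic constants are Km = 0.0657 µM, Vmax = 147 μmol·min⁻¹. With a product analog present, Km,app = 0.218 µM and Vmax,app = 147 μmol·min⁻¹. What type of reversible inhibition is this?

competitive

Km increases (0.0657 → 0.218 µM) while Vmax is unchanged — the hallmark of competitive inhibition.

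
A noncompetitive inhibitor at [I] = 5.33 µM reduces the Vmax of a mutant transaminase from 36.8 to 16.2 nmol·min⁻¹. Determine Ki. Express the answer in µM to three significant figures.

4.19 µM

Noncompetitive: Vmax,app = Vmax/α with α = 1 + [I]/Ki.
α = Vmax/Vmax,app = 36.8/16.2 = 2.272.
Since α = 1 + [I]/Ki, [I]/Ki = 2.272 − 1 = 1.272 and Ki = 5.33/1.272 = 4.19 µM.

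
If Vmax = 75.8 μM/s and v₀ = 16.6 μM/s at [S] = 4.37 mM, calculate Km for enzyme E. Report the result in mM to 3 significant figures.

From v = Vmax[S]/(Km+[S]), Km = [S](Vmax − v)/v.
Km = 4.37 × (75.8 − 16.6) / 16.6 = 258.7/16.6 = 15.6 mM.

15.6 mM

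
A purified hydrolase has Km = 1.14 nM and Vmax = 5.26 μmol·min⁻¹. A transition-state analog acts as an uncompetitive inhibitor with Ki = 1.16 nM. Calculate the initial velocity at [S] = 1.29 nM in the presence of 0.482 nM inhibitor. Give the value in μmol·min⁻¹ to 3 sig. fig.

α = 1 + [I]/Ki = 1 + 0.482/1.16 = 1.416.
For an uncompetitive inhibitor, both parameters are divided by α, giving Vmax/α and Km/α: Km,app = 0.805 nM, Vmax,app = 3.72 μmol·min⁻¹.
v = Vmax,app·[S]/(Km,app + [S]) = 3.72 × 1.29/(0.805 + 1.29) = 2.29 μmol·min⁻¹.

2.29 μmol·min⁻¹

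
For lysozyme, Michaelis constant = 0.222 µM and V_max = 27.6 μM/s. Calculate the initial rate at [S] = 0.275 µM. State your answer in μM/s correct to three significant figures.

15.3 μM/s

v = Vmax·[S]/(Km + [S]) = 27.6 × 0.275 / (0.222 + 0.275)
  = 7.590 / 0.4970 = 15.3 μM/s.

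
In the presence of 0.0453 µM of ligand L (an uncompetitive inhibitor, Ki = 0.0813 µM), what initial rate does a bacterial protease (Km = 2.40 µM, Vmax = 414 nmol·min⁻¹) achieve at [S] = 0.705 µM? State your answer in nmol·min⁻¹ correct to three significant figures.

83.4 nmol·min⁻¹

α = 1 + [I]/Ki = 1 + 0.0453/0.0813 = 1.557.
For an uncompetitive inhibitor, both parameters are divided by α, giving Vmax/α and Km/α: Km,app = 1.54 µM, Vmax,app = 266 nmol·min⁻¹.
v = Vmax,app·[S]/(Km,app + [S]) = 266 × 0.705/(1.54 + 0.705) = 83.4 nmol·min⁻¹.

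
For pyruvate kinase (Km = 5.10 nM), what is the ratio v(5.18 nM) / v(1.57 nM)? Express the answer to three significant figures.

The fractional saturations are [S]/(Km+[S]) = 1.57/6.670 = 0.2354 and 5.18/10.28 = 0.5039.
v₂/v₁ is just their ratio: 0.5039/0.2354 = 2.14.

2.14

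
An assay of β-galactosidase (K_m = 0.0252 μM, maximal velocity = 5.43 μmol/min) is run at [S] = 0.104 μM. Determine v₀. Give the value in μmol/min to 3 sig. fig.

4.37 μmol/min

[S]/(Km+[S]) = 0.104/0.1292 = 0.8050, the fractional saturation.
v = 0.8050 × Vmax = 0.8050 × 5.43 = 4.37 μmol/min.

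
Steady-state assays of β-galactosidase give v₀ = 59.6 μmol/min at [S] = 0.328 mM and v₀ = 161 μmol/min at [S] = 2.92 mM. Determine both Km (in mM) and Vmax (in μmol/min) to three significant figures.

Km = 0.801 mM; Vmax = 205 μmol/min

In reciprocal form, 1/v = (Km/Vmax)·(1/[S]) + 1/Vmax. The two points give (1/[S], 1/v) = (3.049, 0.01678) and (0.3425, 0.006211).
Slope = (0.01678 − 0.006211)/(3.049 − 0.3425) = 0.003905; intercept = 0.01678 − 0.003905×3.049 = 0.004874.
Vmax = 1/intercept = 205 μmol/min; Km = slope × Vmax = 0.003905 × 205 = 0.801 mM.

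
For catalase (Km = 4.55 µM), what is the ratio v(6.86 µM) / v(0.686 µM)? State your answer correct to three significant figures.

The fractional saturations are [S]/(Km+[S]) = 0.686/5.236 = 0.1310 and 6.86/11.41 = 0.6012.
v₂/v₁ is just their ratio: 0.6012/0.1310 = 4.59.

4.59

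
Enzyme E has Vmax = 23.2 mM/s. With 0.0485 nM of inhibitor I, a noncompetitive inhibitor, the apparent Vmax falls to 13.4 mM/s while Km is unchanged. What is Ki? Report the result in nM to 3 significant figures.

0.0663 nM

Noncompetitive: Vmax,app = Vmax/α with α = 1 + [I]/Ki.
α = Vmax/Vmax,app = 23.2/13.4 = 1.731.
Since α = 1 + [I]/Ki, [I]/Ki = 1.731 − 1 = 0.7313 and Ki = 0.0485/0.7313 = 0.0663 nM.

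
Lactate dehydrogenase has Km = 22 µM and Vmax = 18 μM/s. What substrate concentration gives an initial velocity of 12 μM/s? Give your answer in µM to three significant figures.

44.0 µM

Rearranging v = Vmax[S]/(Km+[S]) gives [S] = Km·v/(Vmax − v).
[S] = 22 × 12 / (18 − 12) = 264.0/6.000 = 44.0 µM.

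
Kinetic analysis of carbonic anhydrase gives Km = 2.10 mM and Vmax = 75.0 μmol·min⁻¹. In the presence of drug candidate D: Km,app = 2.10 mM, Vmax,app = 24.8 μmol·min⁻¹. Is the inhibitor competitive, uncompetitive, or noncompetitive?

noncompetitive

Vmax decreases (75.0 → 24.8 μmol·min⁻¹) while Km is unchanged — pure noncompetitive inhibition.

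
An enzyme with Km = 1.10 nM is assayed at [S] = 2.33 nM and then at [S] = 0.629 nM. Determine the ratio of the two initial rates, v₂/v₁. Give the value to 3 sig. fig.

0.536

Since Vmax cancels, v₂/v₁ = [S]₂(Km+[S]₁) / [S]₁(Km+[S]₂).
= 0.629×(1.10+2.33) / (2.33×(1.10+0.629)) = 2.157/4.029 = 0.536.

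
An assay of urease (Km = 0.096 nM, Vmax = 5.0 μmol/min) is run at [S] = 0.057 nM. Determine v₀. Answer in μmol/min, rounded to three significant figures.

[S]/(Km+[S]) = 0.057/0.1530 = 0.3725, the fractional saturation.
v = 0.3725 × Vmax = 0.3725 × 5.0 = 1.86 μmol/min.

1.86 μmol/min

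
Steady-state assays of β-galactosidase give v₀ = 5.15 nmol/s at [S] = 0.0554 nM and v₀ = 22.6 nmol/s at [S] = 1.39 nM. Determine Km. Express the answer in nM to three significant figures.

In reciprocal form, 1/v = (Km/Vmax)·(1/[S]) + 1/Vmax. The two points give (1/[S], 1/v) = (18.05, 0.1942) and (0.7194, 0.04425).
Slope = (0.1942 − 0.04425)/(18.05 − 0.7194) = 0.008651; intercept = 0.1942 − 0.008651×18.05 = 0.03802.
Vmax = 1/intercept = 26.3 nmol/s; Km = slope × Vmax = 0.008651 × 26.3 = 0.228 nM.

0.228 nM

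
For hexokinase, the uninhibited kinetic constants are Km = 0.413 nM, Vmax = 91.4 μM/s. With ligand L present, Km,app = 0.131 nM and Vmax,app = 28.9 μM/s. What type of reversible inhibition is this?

Both Km and Vmax decrease by the same factor (~3.16-fold) — characteristic of uncompetitive inhibition.

uncompetitive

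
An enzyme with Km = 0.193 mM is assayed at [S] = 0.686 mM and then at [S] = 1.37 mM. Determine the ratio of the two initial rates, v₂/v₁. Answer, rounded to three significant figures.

The fractional saturations are [S]/(Km+[S]) = 0.686/0.8790 = 0.7804 and 1.37/1.563 = 0.8765.
v₂/v₁ is just their ratio: 0.8765/0.7804 = 1.12.

1.12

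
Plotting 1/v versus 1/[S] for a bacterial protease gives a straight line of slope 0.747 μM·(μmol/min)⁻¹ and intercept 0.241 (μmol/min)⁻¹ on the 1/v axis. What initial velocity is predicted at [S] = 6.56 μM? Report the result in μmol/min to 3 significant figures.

The y-intercept is 1/Vmax, so Vmax = 1/0.241 = 4.15 μmol/min.
The slope is Km/Vmax, so Km = 0.747 × 4.15 = 3.10 μM.
Then v = 4.15 × 6.56/(3.10 + 6.56) = 2.82 μmol/min.

2.82 μmol/min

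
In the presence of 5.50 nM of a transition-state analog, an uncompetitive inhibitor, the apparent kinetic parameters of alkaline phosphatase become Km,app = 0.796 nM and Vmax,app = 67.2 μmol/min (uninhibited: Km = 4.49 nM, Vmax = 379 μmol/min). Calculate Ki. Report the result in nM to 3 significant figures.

Uncompetitive: Vmax,app = Vmax/α (and Km,app = Km/α) with α = 1 + [I]/Ki.
α = Vmax/Vmax,app = 379/67.2 = 5.640.
Ki = [I]/(α − 1) = 5.50/4.640 = 1.19 nM.

1.19 nM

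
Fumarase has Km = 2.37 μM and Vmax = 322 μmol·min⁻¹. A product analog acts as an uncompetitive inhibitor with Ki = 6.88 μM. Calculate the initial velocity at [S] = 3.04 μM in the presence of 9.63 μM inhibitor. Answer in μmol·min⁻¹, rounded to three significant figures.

With α = 1 + [I]/Ki = 1 + 9.63/6.88 = 2.400, the uncompetitive rate law is v = (Vmax/α)·[S] / (Km/α + [S]).
v = (322/2.400)×3.04 / (2.37/2.400 + 3.04) = 407.9/4.028 = 101 μmol·min⁻¹.

101 μmol·min⁻¹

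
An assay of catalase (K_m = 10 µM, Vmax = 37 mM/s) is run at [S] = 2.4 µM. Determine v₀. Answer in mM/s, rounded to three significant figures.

7.16 mM/s

v = Vmax·[S]/(Km + [S]) = 37 × 2.4 / (10 + 2.4)
  = 88.80 / 12.40 = 7.16 mM/s.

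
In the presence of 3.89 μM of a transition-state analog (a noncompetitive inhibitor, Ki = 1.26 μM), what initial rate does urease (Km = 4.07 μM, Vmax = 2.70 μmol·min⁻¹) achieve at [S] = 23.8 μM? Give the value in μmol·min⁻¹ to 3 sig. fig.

With α = 1 + [I]/Ki = 1 + 3.89/1.26 = 4.087, the noncompetitive rate law is v = (Vmax/α)·[S] / (Km + [S]).
v = (2.70/4.087)×23.8 / (4.07 + 23.8) = 15.72/27.87 = 0.564 μmol·min⁻¹.

0.564 μmol·min⁻¹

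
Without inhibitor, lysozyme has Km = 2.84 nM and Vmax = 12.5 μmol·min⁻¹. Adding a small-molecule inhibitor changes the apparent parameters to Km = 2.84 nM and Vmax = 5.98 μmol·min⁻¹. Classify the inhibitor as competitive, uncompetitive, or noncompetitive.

noncompetitive

Vmax decreases (12.5 → 5.98 μmol·min⁻¹) while Km is unchanged — pure noncompetitive inhibition.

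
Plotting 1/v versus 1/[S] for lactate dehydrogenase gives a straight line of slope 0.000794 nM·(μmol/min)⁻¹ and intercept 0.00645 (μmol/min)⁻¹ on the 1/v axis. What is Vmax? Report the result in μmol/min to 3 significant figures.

155 μmol/min

The y-intercept of a Lineweaver–Burk plot equals 1/Vmax, so Vmax = 1/0.00645 = 155 μmol/min.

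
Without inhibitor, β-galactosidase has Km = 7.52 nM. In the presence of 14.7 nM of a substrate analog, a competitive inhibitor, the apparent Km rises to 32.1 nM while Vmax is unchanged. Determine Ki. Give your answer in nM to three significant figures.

4.50 nM

Competitive: Km,app = α·Km with α = 1 + [I]/Ki.
α = Km,app/Km = 32.1/7.52 = 4.269.
Since α = 1 + [I]/Ki, [I]/Ki = 4.269 − 1 = 3.269 and Ki = 14.7/3.269 = 4.50 nM.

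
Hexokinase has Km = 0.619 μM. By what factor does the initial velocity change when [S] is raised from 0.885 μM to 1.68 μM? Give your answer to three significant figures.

1.24

The fractional saturations are [S]/(Km+[S]) = 0.885/1.504 = 0.5884 and 1.68/2.299 = 0.7308.
v₂/v₁ is just their ratio: 0.7308/0.5884 = 1.24.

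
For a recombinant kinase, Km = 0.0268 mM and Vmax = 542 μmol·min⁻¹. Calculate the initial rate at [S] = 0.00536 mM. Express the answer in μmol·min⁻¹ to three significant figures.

v = Vmax·[S]/(Km + [S]) = 542 × 0.00536 / (0.0268 + 0.00536)
  = 2.905 / 0.03216 = 90.3 μmol·min⁻¹.

90.3 μmol·min⁻¹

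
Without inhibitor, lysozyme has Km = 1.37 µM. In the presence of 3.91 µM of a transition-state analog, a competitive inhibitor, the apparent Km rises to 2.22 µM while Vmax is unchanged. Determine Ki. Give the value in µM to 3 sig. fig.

6.30 µM

Competitive: Km,app = α·Km with α = 1 + [I]/Ki.
α = Km,app/Km = 2.22/1.37 = 1.620.
Ki = [I]/(α − 1) = 3.91/0.6204 = 6.30 µM.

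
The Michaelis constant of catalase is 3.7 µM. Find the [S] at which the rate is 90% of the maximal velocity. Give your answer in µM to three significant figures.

v/Vmax = [S]/(Km+[S]) = 0.9, so [S] = Km·0.9/(1 − 0.9) = 3.7 × 9.000.
[S] = 33.3 µM.

33.3 µM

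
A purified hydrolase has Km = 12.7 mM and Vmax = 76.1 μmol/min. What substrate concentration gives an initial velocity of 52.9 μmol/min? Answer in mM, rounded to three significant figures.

Rearranging v = Vmax[S]/(Km+[S]) gives [S] = Km·v/(Vmax − v).
[S] = 12.7 × 52.9 / (76.1 − 52.9) = 671.8/23.20 = 29.0 mM.

29.0 mM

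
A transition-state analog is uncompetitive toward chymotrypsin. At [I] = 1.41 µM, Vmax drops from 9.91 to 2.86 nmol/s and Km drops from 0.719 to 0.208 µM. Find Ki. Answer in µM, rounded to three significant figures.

Uncompetitive: Vmax,app = Vmax/α (and Km,app = Km/α) with α = 1 + [I]/Ki.
α = Vmax/Vmax,app = 9.91/2.86 = 3.465.
Ki = [I]/(α − 1) = 1.41/2.465 = 0.572 µM.

0.572 µM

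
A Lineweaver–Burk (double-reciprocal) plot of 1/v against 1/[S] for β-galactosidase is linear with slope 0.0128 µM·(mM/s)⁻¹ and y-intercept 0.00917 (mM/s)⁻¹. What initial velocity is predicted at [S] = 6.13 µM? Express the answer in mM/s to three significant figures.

The y-intercept is 1/Vmax, so Vmax = 1/0.00917 = 109 mM/s.
The slope is Km/Vmax, so Km = 0.0128 × 109 = 1.40 µM.
Then v = 109 × 6.13/(1.40 + 6.13) = 88.8 mM/s.

88.8 mM/s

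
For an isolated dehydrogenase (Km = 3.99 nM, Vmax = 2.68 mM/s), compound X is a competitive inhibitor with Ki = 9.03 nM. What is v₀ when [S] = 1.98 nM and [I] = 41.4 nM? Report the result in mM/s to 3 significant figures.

0.219 mM/s

With α = 1 + [I]/Ki = 1 + 41.4/9.03 = 5.585, the competitive rate law is v = Vmax[S] / (αKm + [S]).
v = 2.68×1.98 / (5.585×3.99 + 1.98) = 5.306/24.26 = 0.219 mM/s.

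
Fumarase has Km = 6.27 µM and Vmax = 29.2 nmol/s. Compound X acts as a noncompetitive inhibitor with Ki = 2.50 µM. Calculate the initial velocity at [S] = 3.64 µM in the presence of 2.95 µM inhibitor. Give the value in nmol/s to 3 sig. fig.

α = 1 + [I]/Ki = 1 + 2.95/2.50 = 2.180.
For a noncompetitive inhibitor, Vmax is reduced to Vmax/α while Km is unchanged: Km,app = 6.27 µM, Vmax,app = 13.4 nmol/s.
v = Vmax,app·[S]/(Km,app + [S]) = 13.4 × 3.64/(6.27 + 3.64) = 4.92 nmol/s.

4.92 nmol/s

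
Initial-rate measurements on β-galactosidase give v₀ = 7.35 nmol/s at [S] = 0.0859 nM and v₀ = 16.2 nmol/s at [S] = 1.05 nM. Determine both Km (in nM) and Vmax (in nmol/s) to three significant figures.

Km = 0.126 nM; Vmax = 18.1 nmol/s

In reciprocal form, 1/v = (Km/Vmax)·(1/[S]) + 1/Vmax. The two points give (1/[S], 1/v) = (11.64, 0.1361) and (0.9524, 0.06173).
Slope = (0.1361 − 0.06173)/(11.64 − 0.9524) = 0.006953; intercept = 0.1361 − 0.006953×11.64 = 0.05511.
Vmax = 1/intercept = 18.1 nmol/s; Km = slope × Vmax = 0.006953 × 18.1 = 0.126 nM.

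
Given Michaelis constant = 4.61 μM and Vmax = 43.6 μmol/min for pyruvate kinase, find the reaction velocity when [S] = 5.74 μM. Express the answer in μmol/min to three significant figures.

[S]/(Km+[S]) = 5.74/10.35 = 0.5546, the fractional saturation.
v = 0.5546 × Vmax = 0.5546 × 43.6 = 24.2 μmol/min.

24.2 μmol/min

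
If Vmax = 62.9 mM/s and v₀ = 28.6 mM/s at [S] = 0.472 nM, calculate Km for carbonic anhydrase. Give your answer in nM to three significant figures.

From v = Vmax[S]/(Km+[S]), Km = [S](Vmax − v)/v.
Km = 0.472 × (62.9 − 28.6) / 28.6 = 16.19/28.6 = 0.566 nM.

0.566 nM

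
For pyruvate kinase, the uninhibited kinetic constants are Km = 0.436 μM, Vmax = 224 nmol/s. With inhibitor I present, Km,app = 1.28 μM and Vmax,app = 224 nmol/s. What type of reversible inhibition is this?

competitive

Km increases (0.436 → 1.28 μM) while Vmax is unchanged — the hallmark of competitive inhibition.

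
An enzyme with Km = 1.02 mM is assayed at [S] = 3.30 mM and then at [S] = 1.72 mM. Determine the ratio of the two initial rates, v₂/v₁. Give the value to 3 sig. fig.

Since Vmax cancels, v₂/v₁ = [S]₂(Km+[S]₁) / [S]₁(Km+[S]₂).
= 1.72×(1.02+3.30) / (3.30×(1.02+1.72)) = 7.430/9.042 = 0.822.

0.822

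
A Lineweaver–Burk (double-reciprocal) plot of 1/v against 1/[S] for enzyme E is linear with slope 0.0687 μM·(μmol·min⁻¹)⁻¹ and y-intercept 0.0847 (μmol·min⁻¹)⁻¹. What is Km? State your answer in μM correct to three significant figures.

0.811 μM

y-intercept = 1/Vmax ⇒ Vmax = 11.8 μmol·min⁻¹; slope = Km/Vmax ⇒ Km = slope × Vmax.
Km = 0.0687 × 11.8 = 0.811 μM.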